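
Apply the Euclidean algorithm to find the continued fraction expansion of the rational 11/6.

[1; 1, 5]

Run the Euclidean algorithm on 11 and 6; the successive quotients are the partial quotients a_0, a_1, ... (each step inverts the fractional part left over by the previous one):
  11 = 1*6 + 5, so a_0 = 1.
  6 = 1*5 + 1, so a_1 = 1.
  5 = 5*1 + 0, so a_2 = 5.
The remainder reaches 0 after 3 divisions, so the expansion has 3 partial quotients, read off in order.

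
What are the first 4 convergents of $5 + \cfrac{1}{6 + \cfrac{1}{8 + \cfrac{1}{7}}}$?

5/1, 31/6, 253/49, 1802/349

Using the convergent recurrence p_i = a_i*p_{i-1} + p_{i-2}, q_i = a_i*q_{i-1} + q_{i-2} with p_{-2}=0, p_{-1}=1, q_{-2}=1, q_{-1}=0:
  i=0: a_0=5, p_0 = 5*1 + 0 = 5, q_0 = 5*0 + 1 = 1.
  i=1: a_1=6, p_1 = 6*5 + 1 = 31, q_1 = 6*1 + 0 = 6.
  i=2: a_2=8, p_2 = 8*31 + 5 = 253, q_2 = 8*6 + 1 = 49.
  i=3: a_3=7, p_3 = 7*253 + 31 = 1802, q_3 = 7*49 + 6 = 349.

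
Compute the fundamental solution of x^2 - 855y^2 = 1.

(x, y) = (3041, 104)

First expand sqrt(855) as a continued fraction. With x_i = (sqrt(855) + m_i)/d_i and (m_0, d_0) = (0, 1): a_0 = floor(sqrt(855)) = 29, since 29^2 = 841 <= 855 < 900 = 30^2.
Iterate m_{i+1} = d_i*a_i - m_i, d_{i+1} = (855 - m_{i+1}^2)/d_i, a_{i+1} = floor((a_0 + m_{i+1})/d_{i+1}):
  m_1 = 1*29 - 0 = 29, d_1 = (855 - 29^2)/1 = 14/1 = 14, a_1 = floor((29 + 29)/14) = 4.
  m_2 = 14*4 - 29 = 27, d_2 = (855 - 27^2)/14 = 126/14 = 9, a_2 = floor((29 + 27)/9) = 6.
  m_3 = 9*6 - 27 = 27, d_3 = (855 - 27^2)/9 = 126/9 = 14, a_3 = floor((29 + 27)/14) = 4.
  m_4 = 14*4 - 27 = 29, d_4 = (855 - 29^2)/14 = 14/14 = 1, a_4 = floor((29 + 29)/1) = 58.
  m_5 = 1*58 - 29 = 29, d_5 = (855 - 29^2)/1 = 14/1 = 14: (m_5, d_5) = (m_1, d_1) = (29, 14), so from here the quotients repeat a_1, ..., a_4; the period length is 4.
So sqrt(855) = [29; (4, 6, 4, 58)] with period length k = 4.
k is even, so the fundamental solution of x^2 - 855y^2 = 1 is (p_{k-1}, q_{k-1}) = (p_3, q_3); compute convergents through index 3.
Convergents (p_i = a_i*p_{i-1} + p_{i-2}, q_i = a_i*q_{i-1} + q_{i-2} with p_{-2}=0, p_{-1}=1, q_{-2}=1, q_{-1}=0):
  i=0: a_0=29, p_0 = 29*1 + 0 = 29, q_0 = 29*0 + 1 = 1.
  i=1: a_1=4, p_1 = 4*29 + 1 = 117, q_1 = 4*1 + 0 = 4.
  i=2: a_2=6, p_2 = 6*117 + 29 = 731, q_2 = 6*4 + 1 = 25.
  i=3: a_3=4, p_3 = 4*731 + 117 = 3041, q_3 = 4*25 + 4 = 104.
Check: 3041^2 - 855*104^2 = 9247681 - 9247680 = 1, so (x, y) = (3041, 104) solves the equation, and by the theorem it is the least positive solution.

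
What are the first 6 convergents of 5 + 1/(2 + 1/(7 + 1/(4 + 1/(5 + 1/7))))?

Using the convergent recurrence p_i = a_i*p_{i-1} + p_{i-2}, q_i = a_i*q_{i-1} + q_{i-2} with p_{-2}=0, p_{-1}=1, q_{-2}=1, q_{-1}=0:
  i=0: a_0=5, p_0 = 5*1 + 0 = 5, q_0 = 5*0 + 1 = 1.
  i=1: a_1=2, p_1 = 2*5 + 1 = 11, q_1 = 2*1 + 0 = 2.
  i=2: a_2=7, p_2 = 7*11 + 5 = 82, q_2 = 7*2 + 1 = 15.
  i=3: a_3=4, p_3 = 4*82 + 11 = 339, q_3 = 4*15 + 2 = 62.
  i=4: a_4=5, p_4 = 5*339 + 82 = 1777, q_4 = 5*62 + 15 = 325.
  i=5: a_5=7, p_5 = 7*1777 + 339 = 12778, q_5 = 7*325 + 62 = 2337.

5/1, 11/2, 82/15, 339/62, 1777/325, 12778/2337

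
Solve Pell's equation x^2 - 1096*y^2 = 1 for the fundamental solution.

(x, y) = (3959299, 119595)

First expand sqrt(1096) as a continued fraction. With x_i = (sqrt(1096) + m_i)/d_i and (m_0, d_0) = (0, 1): a_0 = floor(sqrt(1096)) = 33, since 33^2 = 1089 <= 1096 < 1156 = 34^2.
Iterate m_{i+1} = d_i*a_i - m_i, d_{i+1} = (1096 - m_{i+1}^2)/d_i, a_{i+1} = floor((a_0 + m_{i+1})/d_{i+1}):
  m_1 = 1*33 - 0 = 33, d_1 = (1096 - 33^2)/1 = 7/1 = 7, a_1 = floor((33 + 33)/7) = 9.
  m_2 = 7*9 - 33 = 30, d_2 = (1096 - 30^2)/7 = 196/7 = 28, a_2 = floor((33 + 30)/28) = 2.
  m_3 = 28*2 - 30 = 26, d_3 = (1096 - 26^2)/28 = 420/28 = 15, a_3 = floor((33 + 26)/15) = 3.
  m_4 = 15*3 - 26 = 19, d_4 = (1096 - 19^2)/15 = 735/15 = 49, a_4 = floor((33 + 19)/49) = 1.
  m_5 = 49*1 - 19 = 30, d_5 = (1096 - 30^2)/49 = 196/49 = 4, a_5 = floor((33 + 30)/4) = 15.
  m_6 = 4*15 - 30 = 30, d_6 = (1096 - 30^2)/4 = 196/4 = 49, a_6 = floor((33 + 30)/49) = 1.
  m_7 = 49*1 - 30 = 19, d_7 = (1096 - 19^2)/49 = 735/49 = 15, a_7 = floor((33 + 19)/15) = 3.
  m_8 = 15*3 - 19 = 26, d_8 = (1096 - 26^2)/15 = 420/15 = 28, a_8 = floor((33 + 26)/28) = 2.
  m_9 = 28*2 - 26 = 30, d_9 = (1096 - 30^2)/28 = 196/28 = 7, a_9 = floor((33 + 30)/7) = 9.
  m_10 = 7*9 - 30 = 33, d_10 = (1096 - 33^2)/7 = 7/7 = 1, a_10 = floor((33 + 33)/1) = 66.
  m_11 = 1*66 - 33 = 33, d_11 = (1096 - 33^2)/1 = 7/1 = 7: (m_11, d_11) = (m_1, d_1) = (33, 7), so from here the quotients repeat a_1, ..., a_10; the period length is 10.
So sqrt(1096) = [33; (9, 2, 3, 1, 15, 1, 3, 2, 9, 66)] with period length k = 10.
k is even, so the fundamental solution of x^2 - 1096y^2 = 1 is (p_{k-1}, q_{k-1}) = (p_9, q_9); compute convergents through index 9.
Convergents (p_i = a_i*p_{i-1} + p_{i-2}, q_i = a_i*q_{i-1} + q_{i-2} with p_{-2}=0, p_{-1}=1, q_{-2}=1, q_{-1}=0):
  i=0: a_0=33, p_0 = 33*1 + 0 = 33, q_0 = 33*0 + 1 = 1.
  i=1: a_1=9, p_1 = 9*33 + 1 = 298, q_1 = 9*1 + 0 = 9.
  i=2: a_2=2, p_2 = 2*298 + 33 = 629, q_2 = 2*9 + 1 = 19.
  i=3: a_3=3, p_3 = 3*629 + 298 = 2185, q_3 = 3*19 + 9 = 66.
  i=4: a_4=1, p_4 = 1*2185 + 629 = 2814, q_4 = 1*66 + 19 = 85.
  i=5: a_5=15, p_5 = 15*2814 + 2185 = 44395, q_5 = 15*85 + 66 = 1341.
  i=6: a_6=1, p_6 = 1*44395 + 2814 = 47209, q_6 = 1*1341 + 85 = 1426.
  i=7: a_7=3, p_7 = 3*47209 + 44395 = 186022, q_7 = 3*1426 + 1341 = 5619.
  i=8: a_8=2, p_8 = 2*186022 + 47209 = 419253, q_8 = 2*5619 + 1426 = 12664.
  i=9: a_9=9, p_9 = 9*419253 + 186022 = 3959299, q_9 = 9*12664 + 5619 = 119595.
Check: 3959299^2 - 1096*119595^2 = 15676048571401 - 15676048571400 = 1, so (x, y) = (3959299, 119595) solves the equation, and by the theorem it is the least positive solution.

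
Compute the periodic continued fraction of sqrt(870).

[29; (2, 58)]

Write x_i = (sqrt(870) + m_i)/d_i with (m_0, d_0) = (0, 1). a_0 = floor(sqrt(870)) = 29, since 29^2 = 841 <= 870 < 900 = 30^2.
Iterate m_{i+1} = d_i*a_i - m_i, d_{i+1} = (870 - m_{i+1}^2)/d_i, a_{i+1} = floor((a_0 + m_{i+1})/d_{i+1}):
  m_1 = 1*29 - 0 = 29, d_1 = (870 - 29^2)/1 = 29/1 = 29, a_1 = floor((29 + 29)/29) = 2.
  m_2 = 29*2 - 29 = 29, d_2 = (870 - 29^2)/29 = 29/29 = 1, a_2 = floor((29 + 29)/1) = 58.
  m_3 = 1*58 - 29 = 29, d_3 = (870 - 29^2)/1 = 29/1 = 29: (m_3, d_3) = (m_1, d_1) = (29, 29), so from here the quotients repeat a_1, a_2; the period length is 2.
Hence the expansion of sqrt(870) is a_0 = 29 followed by the repeating block 2, 58 (period 2).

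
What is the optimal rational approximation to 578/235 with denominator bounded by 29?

59/24

Expand x = 578/235 as a continued fraction with the Euclidean algorithm:
  578 = 2*235 + 108, so a_0 = 2.
  235 = 2*108 + 19, so a_1 = 2.
  108 = 5*19 + 13, so a_2 = 5.
  19 = 1*13 + 6, so a_3 = 1.
  13 = 2*6 + 1, so a_4 = 2.
  6 = 6*1 + 0, so a_5 = 6.
so x = [2; 2, 5, 1, 2, 6].
Convergents (p_i = a_i*p_{i-1} + p_{i-2}, q_i = a_i*q_{i-1} + q_{i-2} with p_{-2}=0, p_{-1}=1, q_{-2}=1, q_{-1}=0), until the denominator exceeds 29:
  i=0: a_0=2, p_0 = 2*1 + 0 = 2, q_0 = 2*0 + 1 = 1.
  i=1: a_1=2, p_1 = 2*2 + 1 = 5, q_1 = 2*1 + 0 = 2.
  i=2: a_2=5, p_2 = 5*5 + 2 = 27, q_2 = 5*2 + 1 = 11.
  i=3: a_3=1, p_3 = 1*27 + 5 = 32, q_3 = 1*11 + 2 = 13.
  i=4: a_4=2, p_4 = 2*32 + 27 = 91, q_4 = 2*13 + 11 = 37.
q_4 = 37 > 29, so the last convergent with denominator <= 29 is p_3/q_3 = 32/13.
The closest fraction with denominator <= 29 is either p_3/q_3 or the intermediate fraction (k*p_3 + p_2)/(k*q_3 + q_2) with the largest k >= 1 whose denominator stays <= 29; these approach x as k grows, and every other convergent or intermediate fraction in range is farther away.
Largest k: floor((29 - q_2)/q_3) = floor((29 - 11)/13) = 1.
That gives (1*32 + 27)/(1*13 + 11) = 59/24.
Compare the errors: |x - 32/13| = |578*13 - 32*235|/(235*13) = 6/3055, and |x - 59/24| = |578*24 - 59*235|/(235*24) = 7/5640.
Cross-multiplying, 7*3055 = 21385 < 33840 = 6*5640, so 7/5640 is smaller: the intermediate fraction 59/24 is closer to x than 32/13.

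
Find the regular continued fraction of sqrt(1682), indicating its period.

Write x_i = (sqrt(1682) + m_i)/d_i with (m_0, d_0) = (0, 1). a_0 = floor(sqrt(1682)) = 41, since 41^2 = 1681 <= 1682 < 1764 = 42^2.
Iterate m_{i+1} = d_i*a_i - m_i, d_{i+1} = (1682 - m_{i+1}^2)/d_i, a_{i+1} = floor((a_0 + m_{i+1})/d_{i+1}):
  m_1 = 1*41 - 0 = 41, d_1 = (1682 - 41^2)/1 = 1/1 = 1, a_1 = floor((41 + 41)/1) = 82.
  m_2 = 1*82 - 41 = 41, d_2 = (1682 - 41^2)/1 = 1/1 = 1: (m_2, d_2) = (m_1, d_1) = (41, 1), so from here the quotient a_1 repeats; the period length is 1.
Hence the expansion of sqrt(1682) is a_0 = 41 followed by the repeating block 82 (period 1).

[41; (82)]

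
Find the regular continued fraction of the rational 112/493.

Run the Euclidean algorithm on 112 and 493; the successive quotients are the partial quotients a_0, a_1, ... (each step inverts the fractional part left over by the previous one):
  112 = 0*493 + 112, so a_0 = 0.
  493 = 4*112 + 45, so a_1 = 4.
  112 = 2*45 + 22, so a_2 = 2.
  45 = 2*22 + 1, so a_3 = 2.
  22 = 22*1 + 0, so a_4 = 22.
The remainder reaches 0 after 5 divisions, so the expansion has 5 partial quotients, read off in order.

[0; 4, 2, 2, 22]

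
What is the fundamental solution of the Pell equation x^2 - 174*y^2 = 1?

First expand sqrt(174) as a continued fraction. With x_i = (sqrt(174) + m_i)/d_i and (m_0, d_0) = (0, 1): a_0 = floor(sqrt(174)) = 13, since 13^2 = 169 <= 174 < 196 = 14^2.
Iterate m_{i+1} = d_i*a_i - m_i, d_{i+1} = (174 - m_{i+1}^2)/d_i, a_{i+1} = floor((a_0 + m_{i+1})/d_{i+1}):
  m_1 = 1*13 - 0 = 13, d_1 = (174 - 13^2)/1 = 5/1 = 5, a_1 = floor((13 + 13)/5) = 5.
  m_2 = 5*5 - 13 = 12, d_2 = (174 - 12^2)/5 = 30/5 = 6, a_2 = floor((13 + 12)/6) = 4.
  m_3 = 6*4 - 12 = 12, d_3 = (174 - 12^2)/6 = 30/6 = 5, a_3 = floor((13 + 12)/5) = 5.
  m_4 = 5*5 - 12 = 13, d_4 = (174 - 13^2)/5 = 5/5 = 1, a_4 = floor((13 + 13)/1) = 26.
  m_5 = 1*26 - 13 = 13, d_5 = (174 - 13^2)/1 = 5/1 = 5: (m_5, d_5) = (m_1, d_1) = (13, 5), so from here the quotients repeat a_1, ..., a_4; the period length is 4.
So sqrt(174) = [13; (5, 4, 5, 26)] with period length k = 4.
k is even, so the fundamental solution of x^2 - 174y^2 = 1 is (p_{k-1}, q_{k-1}) = (p_3, q_3); compute convergents through index 3.
Convergents (p_i = a_i*p_{i-1} + p_{i-2}, q_i = a_i*q_{i-1} + q_{i-2} with p_{-2}=0, p_{-1}=1, q_{-2}=1, q_{-1}=0):
  i=0: a_0=13, p_0 = 13*1 + 0 = 13, q_0 = 13*0 + 1 = 1.
  i=1: a_1=5, p_1 = 5*13 + 1 = 66, q_1 = 5*1 + 0 = 5.
  i=2: a_2=4, p_2 = 4*66 + 13 = 277, q_2 = 4*5 + 1 = 21.
  i=3: a_3=5, p_3 = 5*277 + 66 = 1451, q_3 = 5*21 + 5 = 110.
Check: 1451^2 - 174*110^2 = 2105401 - 2105400 = 1, so (x, y) = (1451, 110) solves the equation, and by the theorem it is the least positive solution.

(x, y) = (1451, 110)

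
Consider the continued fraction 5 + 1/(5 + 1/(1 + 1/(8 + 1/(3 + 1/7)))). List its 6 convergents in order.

5/1, 26/5, 31/6, 274/53, 853/165, 6245/1208

Using the convergent recurrence p_i = a_i*p_{i-1} + p_{i-2}, q_i = a_i*q_{i-1} + q_{i-2} with p_{-2}=0, p_{-1}=1, q_{-2}=1, q_{-1}=0:
  i=0: a_0=5, p_0 = 5*1 + 0 = 5, q_0 = 5*0 + 1 = 1.
  i=1: a_1=5, p_1 = 5*5 + 1 = 26, q_1 = 5*1 + 0 = 5.
  i=2: a_2=1, p_2 = 1*26 + 5 = 31, q_2 = 1*5 + 1 = 6.
  i=3: a_3=8, p_3 = 8*31 + 26 = 274, q_3 = 8*6 + 5 = 53.
  i=4: a_4=3, p_4 = 3*274 + 31 = 853, q_4 = 3*53 + 6 = 165.
  i=5: a_5=7, p_5 = 7*853 + 274 = 6245, q_5 = 7*165 + 53 = 1208.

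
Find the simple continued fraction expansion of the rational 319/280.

Run the Euclidean algorithm on 319 and 280; the successive quotients are the partial quotients a_0, a_1, ... (each step inverts the fractional part left over by the previous one):
  319 = 1*280 + 39, so a_0 = 1.
  280 = 7*39 + 7, so a_1 = 7.
  39 = 5*7 + 4, so a_2 = 5.
  7 = 1*4 + 3, so a_3 = 1.
  4 = 1*3 + 1, so a_4 = 1.
  3 = 3*1 + 0, so a_5 = 3.
The remainder reaches 0 after 6 divisions, so the expansion has 6 partial quotients, read off in order.

[1; 7, 5, 1, 1, 3]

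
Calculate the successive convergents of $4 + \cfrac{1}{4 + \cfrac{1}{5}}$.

4/1, 17/4, 89/21

Using the convergent recurrence p_i = a_i*p_{i-1} + p_{i-2}, q_i = a_i*q_{i-1} + q_{i-2} with p_{-2}=0, p_{-1}=1, q_{-2}=1, q_{-1}=0:
  i=0: a_0=4, p_0 = 4*1 + 0 = 4, q_0 = 4*0 + 1 = 1.
  i=1: a_1=4, p_1 = 4*4 + 1 = 17, q_1 = 4*1 + 0 = 4.
  i=2: a_2=5, p_2 = 5*17 + 4 = 89, q_2 = 5*4 + 1 = 21.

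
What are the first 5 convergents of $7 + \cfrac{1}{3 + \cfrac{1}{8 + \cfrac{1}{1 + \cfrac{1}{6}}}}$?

7/1, 22/3, 183/25, 205/28, 1413/193

Using the convergent recurrence p_i = a_i*p_{i-1} + p_{i-2}, q_i = a_i*q_{i-1} + q_{i-2} with p_{-2}=0, p_{-1}=1, q_{-2}=1, q_{-1}=0:
  i=0: a_0=7, p_0 = 7*1 + 0 = 7, q_0 = 7*0 + 1 = 1.
  i=1: a_1=3, p_1 = 3*7 + 1 = 22, q_1 = 3*1 + 0 = 3.
  i=2: a_2=8, p_2 = 8*22 + 7 = 183, q_2 = 8*3 + 1 = 25.
  i=3: a_3=1, p_3 = 1*183 + 22 = 205, q_3 = 1*25 + 3 = 28.
  i=4: a_4=6, p_4 = 6*205 + 183 = 1413, q_4 = 6*28 + 25 = 193.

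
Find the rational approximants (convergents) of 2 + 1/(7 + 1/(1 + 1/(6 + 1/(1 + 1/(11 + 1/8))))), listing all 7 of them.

2/1, 15/7, 17/8, 117/55, 134/63, 1591/748, 12862/6047

Using the convergent recurrence p_i = a_i*p_{i-1} + p_{i-2}, q_i = a_i*q_{i-1} + q_{i-2} with p_{-2}=0, p_{-1}=1, q_{-2}=1, q_{-1}=0:
  i=0: a_0=2, p_0 = 2*1 + 0 = 2, q_0 = 2*0 + 1 = 1.
  i=1: a_1=7, p_1 = 7*2 + 1 = 15, q_1 = 7*1 + 0 = 7.
  i=2: a_2=1, p_2 = 1*15 + 2 = 17, q_2 = 1*7 + 1 = 8.
  i=3: a_3=6, p_3 = 6*17 + 15 = 117, q_3 = 6*8 + 7 = 55.
  i=4: a_4=1, p_4 = 1*117 + 17 = 134, q_4 = 1*55 + 8 = 63.
  i=5: a_5=11, p_5 = 11*134 + 117 = 1591, q_5 = 11*63 + 55 = 748.
  i=6: a_6=8, p_6 = 8*1591 + 134 = 12862, q_6 = 8*748 + 63 = 6047.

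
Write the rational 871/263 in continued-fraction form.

Run the Euclidean algorithm on 871 and 263; the successive quotients are the partial quotients a_0, a_1, ... (each step inverts the fractional part left over by the previous one):
  871 = 3*263 + 82, so a_0 = 3.
  263 = 3*82 + 17, so a_1 = 3.
  82 = 4*17 + 14, so a_2 = 4.
  17 = 1*14 + 3, so a_3 = 1.
  14 = 4*3 + 2, so a_4 = 4.
  3 = 1*2 + 1, so a_5 = 1.
  2 = 2*1 + 0, so a_6 = 2.
The remainder reaches 0 after 7 divisions, so the expansion has 7 partial quotients, read off in order.

[3; 3, 4, 1, 4, 1, 2]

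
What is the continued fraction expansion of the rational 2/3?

Run the Euclidean algorithm on 2 and 3; the successive quotients are the partial quotients a_0, a_1, ... (each step inverts the fractional part left over by the previous one):
  2 = 0*3 + 2, so a_0 = 0.
  3 = 1*2 + 1, so a_1 = 1.
  2 = 2*1 + 0, so a_2 = 2.
The remainder reaches 0 after 3 divisions, so the expansion has 3 partial quotients, read off in order.

[0; 1, 2]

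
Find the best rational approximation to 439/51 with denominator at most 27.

Expand x = 439/51 as a continued fraction with the Euclidean algorithm:
  439 = 8*51 + 31, so a_0 = 8.
  51 = 1*31 + 20, so a_1 = 1.
  31 = 1*20 + 11, so a_2 = 1.
  20 = 1*11 + 9, so a_3 = 1.
  11 = 1*9 + 2, so a_4 = 1.
  9 = 4*2 + 1, so a_5 = 4.
  2 = 2*1 + 0, so a_6 = 2.
so x = [8; 1, 1, 1, 1, 4, 2].
Convergents (p_i = a_i*p_{i-1} + p_{i-2}, q_i = a_i*q_{i-1} + q_{i-2} with p_{-2}=0, p_{-1}=1, q_{-2}=1, q_{-1}=0), until the denominator exceeds 27:
  i=0: a_0=8, p_0 = 8*1 + 0 = 8, q_0 = 8*0 + 1 = 1.
  i=1: a_1=1, p_1 = 1*8 + 1 = 9, q_1 = 1*1 + 0 = 1.
  i=2: a_2=1, p_2 = 1*9 + 8 = 17, q_2 = 1*1 + 1 = 2.
  i=3: a_3=1, p_3 = 1*17 + 9 = 26, q_3 = 1*2 + 1 = 3.
  i=4: a_4=1, p_4 = 1*26 + 17 = 43, q_4 = 1*3 + 2 = 5.
  i=5: a_5=4, p_5 = 4*43 + 26 = 198, q_5 = 4*5 + 3 = 23.
  i=6: a_6=2, p_6 = 2*198 + 43 = 439, q_6 = 2*23 + 5 = 51.
q_6 = 51 > 27, so the last convergent with denominator <= 27 is p_5/q_5 = 198/23.
The closest fraction with denominator <= 27 is either p_5/q_5 or the intermediate fraction (k*p_5 + p_4)/(k*q_5 + q_4) with the largest k >= 1 whose denominator stays <= 27; these approach x as k grows, and every other convergent or intermediate fraction in range is farther away.
Largest k: floor((27 - q_4)/q_5) = floor((27 - 5)/23) = 0.
Since k = 0, no intermediate fraction beyond p_5/q_5 has denominator <= 27, so the convergent 198/23 is the closest (its error is |439*23 - 198*51|/(51*23) = 1/1173).

198/23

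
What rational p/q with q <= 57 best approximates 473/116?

53/13

Expand x = 473/116 as a continued fraction with the Euclidean algorithm:
  473 = 4*116 + 9, so a_0 = 4.
  116 = 12*9 + 8, so a_1 = 12.
  9 = 1*8 + 1, so a_2 = 1.
  8 = 8*1 + 0, so a_3 = 8.
so x = [4; 12, 1, 8].
Convergents (p_i = a_i*p_{i-1} + p_{i-2}, q_i = a_i*q_{i-1} + q_{i-2} with p_{-2}=0, p_{-1}=1, q_{-2}=1, q_{-1}=0), until the denominator exceeds 57:
  i=0: a_0=4, p_0 = 4*1 + 0 = 4, q_0 = 4*0 + 1 = 1.
  i=1: a_1=12, p_1 = 12*4 + 1 = 49, q_1 = 12*1 + 0 = 12.
  i=2: a_2=1, p_2 = 1*49 + 4 = 53, q_2 = 1*12 + 1 = 13.
  i=3: a_3=8, p_3 = 8*53 + 49 = 473, q_3 = 8*13 + 12 = 116.
q_3 = 116 > 57, so the last convergent with denominator <= 57 is p_2/q_2 = 53/13.
The closest fraction with denominator <= 57 is either p_2/q_2 or the intermediate fraction (k*p_2 + p_1)/(k*q_2 + q_1) with the largest k >= 1 whose denominator stays <= 57; these approach x as k grows, and every other convergent or intermediate fraction in range is farther away.
Largest k: floor((57 - q_1)/q_2) = floor((57 - 12)/13) = 3.
That gives (3*53 + 49)/(3*13 + 12) = 208/51.
Compare the errors: |x - 53/13| = |473*13 - 53*116|/(116*13) = 1/1508, and |x - 208/51| = |473*51 - 208*116|/(116*51) = 5/5916.
Cross-multiplying, 1*5916 = 5916 < 7540 = 5*1508, so 1/1508 is smaller: the convergent 53/13 is closer to x than 208/51.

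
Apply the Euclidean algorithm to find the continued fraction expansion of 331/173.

Run the Euclidean algorithm on 331 and 173; the successive quotients are the partial quotients a_0, a_1, ... (each step inverts the fractional part left over by the previous one):
  331 = 1*173 + 158, so a_0 = 1.
  173 = 1*158 + 15, so a_1 = 1.
  158 = 10*15 + 8, so a_2 = 10.
  15 = 1*8 + 7, so a_3 = 1.
  8 = 1*7 + 1, so a_4 = 1.
  7 = 7*1 + 0, so a_5 = 7.
The remainder reaches 0 after 6 divisions, so the expansion has 6 partial quotients, read off in order.

[1; 1, 10, 1, 1, 7]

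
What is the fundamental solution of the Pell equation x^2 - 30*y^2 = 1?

(x, y) = (11, 2)

First expand sqrt(30) as a continued fraction. With x_i = (sqrt(30) + m_i)/d_i and (m_0, d_0) = (0, 1): a_0 = floor(sqrt(30)) = 5, since 5^2 = 25 <= 30 < 36 = 6^2.
Iterate m_{i+1} = d_i*a_i - m_i, d_{i+1} = (30 - m_{i+1}^2)/d_i, a_{i+1} = floor((a_0 + m_{i+1})/d_{i+1}):
  m_1 = 1*5 - 0 = 5, d_1 = (30 - 5^2)/1 = 5/1 = 5, a_1 = floor((5 + 5)/5) = 2.
  m_2 = 5*2 - 5 = 5, d_2 = (30 - 5^2)/5 = 5/5 = 1, a_2 = floor((5 + 5)/1) = 10.
  m_3 = 1*10 - 5 = 5, d_3 = (30 - 5^2)/1 = 5/1 = 5: (m_3, d_3) = (m_1, d_1) = (5, 5), so from here the quotients repeat a_1, a_2; the period length is 2.
So sqrt(30) = [5; (2, 10)] with period length k = 2.
k is even, so the fundamental solution of x^2 - 30y^2 = 1 is (p_{k-1}, q_{k-1}) = (p_1, q_1); compute convergents through index 1.
Convergents (p_i = a_i*p_{i-1} + p_{i-2}, q_i = a_i*q_{i-1} + q_{i-2} with p_{-2}=0, p_{-1}=1, q_{-2}=1, q_{-1}=0):
  i=0: a_0=5, p_0 = 5*1 + 0 = 5, q_0 = 5*0 + 1 = 1.
  i=1: a_1=2, p_1 = 2*5 + 1 = 11, q_1 = 2*1 + 0 = 2.
Check: 11^2 - 30*2^2 = 121 - 120 = 1, so (x, y) = (11, 2) solves the equation, and by the theorem it is the least positive solution.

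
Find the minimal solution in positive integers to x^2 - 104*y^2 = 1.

First expand sqrt(104) as a continued fraction. With x_i = (sqrt(104) + m_i)/d_i and (m_0, d_0) = (0, 1): a_0 = floor(sqrt(104)) = 10, since 10^2 = 100 <= 104 < 121 = 11^2.
Iterate m_{i+1} = d_i*a_i - m_i, d_{i+1} = (104 - m_{i+1}^2)/d_i, a_{i+1} = floor((a_0 + m_{i+1})/d_{i+1}):
  m_1 = 1*10 - 0 = 10, d_1 = (104 - 10^2)/1 = 4/1 = 4, a_1 = floor((10 + 10)/4) = 5.
  m_2 = 4*5 - 10 = 10, d_2 = (104 - 10^2)/4 = 4/4 = 1, a_2 = floor((10 + 10)/1) = 20.
  m_3 = 1*20 - 10 = 10, d_3 = (104 - 10^2)/1 = 4/1 = 4: (m_3, d_3) = (m_1, d_1) = (10, 4), so from here the quotients repeat a_1, a_2; the period length is 2.
So sqrt(104) = [10; (5, 20)] with period length k = 2.
k is even, so the fundamental solution of x^2 - 104y^2 = 1 is (p_{k-1}, q_{k-1}) = (p_1, q_1); compute convergents through index 1.
Convergents (p_i = a_i*p_{i-1} + p_{i-2}, q_i = a_i*q_{i-1} + q_{i-2} with p_{-2}=0, p_{-1}=1, q_{-2}=1, q_{-1}=0):
  i=0: a_0=10, p_0 = 10*1 + 0 = 10, q_0 = 10*0 + 1 = 1.
  i=1: a_1=5, p_1 = 5*10 + 1 = 51, q_1 = 5*1 + 0 = 5.
Check: 51^2 - 104*5^2 = 2601 - 2600 = 1, so (x, y) = (51, 5) solves the equation, and by the theorem it is the least positive solution.

(x, y) = (51, 5)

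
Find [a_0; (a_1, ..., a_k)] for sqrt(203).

[14; (4, 28)]

Write x_i = (sqrt(203) + m_i)/d_i with (m_0, d_0) = (0, 1). a_0 = floor(sqrt(203)) = 14, since 14^2 = 196 <= 203 < 225 = 15^2.
Iterate m_{i+1} = d_i*a_i - m_i, d_{i+1} = (203 - m_{i+1}^2)/d_i, a_{i+1} = floor((a_0 + m_{i+1})/d_{i+1}):
  m_1 = 1*14 - 0 = 14, d_1 = (203 - 14^2)/1 = 7/1 = 7, a_1 = floor((14 + 14)/7) = 4.
  m_2 = 7*4 - 14 = 14, d_2 = (203 - 14^2)/7 = 7/7 = 1, a_2 = floor((14 + 14)/1) = 28.
  m_3 = 1*28 - 14 = 14, d_3 = (203 - 14^2)/1 = 7/1 = 7: (m_3, d_3) = (m_1, d_1) = (14, 7), so from here the quotients repeat a_1, a_2; the period length is 2.
Hence the expansion of sqrt(203) is a_0 = 14 followed by the repeating block 4, 28 (period 2).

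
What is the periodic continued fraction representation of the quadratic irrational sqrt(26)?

Write x_i = (sqrt(26) + m_i)/d_i with (m_0, d_0) = (0, 1). a_0 = floor(sqrt(26)) = 5, since 5^2 = 25 <= 26 < 36 = 6^2.
Iterate m_{i+1} = d_i*a_i - m_i, d_{i+1} = (26 - m_{i+1}^2)/d_i, a_{i+1} = floor((a_0 + m_{i+1})/d_{i+1}):
  m_1 = 1*5 - 0 = 5, d_1 = (26 - 5^2)/1 = 1/1 = 1, a_1 = floor((5 + 5)/1) = 10.
  m_2 = 1*10 - 5 = 5, d_2 = (26 - 5^2)/1 = 1/1 = 1: (m_2, d_2) = (m_1, d_1) = (5, 1), so from here the quotient a_1 repeats; the period length is 1.
Hence the expansion of sqrt(26) is a_0 = 5 followed by the repeating block 10 (period 1).

[5; (10)]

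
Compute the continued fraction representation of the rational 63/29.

[2; 5, 1, 4]

Run the Euclidean algorithm on 63 and 29; the successive quotients are the partial quotients a_0, a_1, ... (each step inverts the fractional part left over by the previous one):
  63 = 2*29 + 5, so a_0 = 2.
  29 = 5*5 + 4, so a_1 = 5.
  5 = 1*4 + 1, so a_2 = 1.
  4 = 4*1 + 0, so a_3 = 4.
The remainder reaches 0 after 4 divisions, so the expansion has 4 partial quotients, read off in order.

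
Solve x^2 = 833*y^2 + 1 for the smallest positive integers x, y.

(x, y) = (9478657, 328416)

First expand sqrt(833) as a continued fraction. With x_i = (sqrt(833) + m_i)/d_i and (m_0, d_0) = (0, 1): a_0 = floor(sqrt(833)) = 28, since 28^2 = 784 <= 833 < 841 = 29^2.
Iterate m_{i+1} = d_i*a_i - m_i, d_{i+1} = (833 - m_{i+1}^2)/d_i, a_{i+1} = floor((a_0 + m_{i+1})/d_{i+1}):
  m_1 = 1*28 - 0 = 28, d_1 = (833 - 28^2)/1 = 49/1 = 49, a_1 = floor((28 + 28)/49) = 1.
  m_2 = 49*1 - 28 = 21, d_2 = (833 - 21^2)/49 = 392/49 = 8, a_2 = floor((28 + 21)/8) = 6.
  m_3 = 8*6 - 21 = 27, d_3 = (833 - 27^2)/8 = 104/8 = 13, a_3 = floor((28 + 27)/13) = 4.
  m_4 = 13*4 - 27 = 25, d_4 = (833 - 25^2)/13 = 208/13 = 16, a_4 = floor((28 + 25)/16) = 3.
  m_5 = 16*3 - 25 = 23, d_5 = (833 - 23^2)/16 = 304/16 = 19, a_5 = floor((28 + 23)/19) = 2.
  m_6 = 19*2 - 23 = 15, d_6 = (833 - 15^2)/19 = 608/19 = 32, a_6 = floor((28 + 15)/32) = 1.
  m_7 = 32*1 - 15 = 17, d_7 = (833 - 17^2)/32 = 544/32 = 17, a_7 = floor((28 + 17)/17) = 2.
  m_8 = 17*2 - 17 = 17, d_8 = (833 - 17^2)/17 = 544/17 = 32, a_8 = floor((28 + 17)/32) = 1.
  m_9 = 32*1 - 17 = 15, d_9 = (833 - 15^2)/32 = 608/32 = 19, a_9 = floor((28 + 15)/19) = 2.
  m_10 = 19*2 - 15 = 23, d_10 = (833 - 23^2)/19 = 304/19 = 16, a_10 = floor((28 + 23)/16) = 3.
  m_11 = 16*3 - 23 = 25, d_11 = (833 - 25^2)/16 = 208/16 = 13, a_11 = floor((28 + 25)/13) = 4.
  m_12 = 13*4 - 25 = 27, d_12 = (833 - 27^2)/13 = 104/13 = 8, a_12 = floor((28 + 27)/8) = 6.
  m_13 = 8*6 - 27 = 21, d_13 = (833 - 21^2)/8 = 392/8 = 49, a_13 = floor((28 + 21)/49) = 1.
  m_14 = 49*1 - 21 = 28, d_14 = (833 - 28^2)/49 = 49/49 = 1, a_14 = floor((28 + 28)/1) = 56.
  m_15 = 1*56 - 28 = 28, d_15 = (833 - 28^2)/1 = 49/1 = 49: (m_15, d_15) = (m_1, d_1) = (28, 49), so from here the quotients repeat a_1, ..., a_14; the period length is 14.
So sqrt(833) = [28; (1, 6, 4, 3, 2, 1, 2, 1, 2, 3, 4, 6, 1, 56)] with period length k = 14.
k is even, so the fundamental solution of x^2 - 833y^2 = 1 is (p_{k-1}, q_{k-1}) = (p_13, q_13); compute convergents through index 13.
Convergents (p_i = a_i*p_{i-1} + p_{i-2}, q_i = a_i*q_{i-1} + q_{i-2} with p_{-2}=0, p_{-1}=1, q_{-2}=1, q_{-1}=0):
  i=0: a_0=28, p_0 = 28*1 + 0 = 28, q_0 = 28*0 + 1 = 1.
  i=1: a_1=1, p_1 = 1*28 + 1 = 29, q_1 = 1*1 + 0 = 1.
  i=2: a_2=6, p_2 = 6*29 + 28 = 202, q_2 = 6*1 + 1 = 7.
  i=3: a_3=4, p_3 = 4*202 + 29 = 837, q_3 = 4*7 + 1 = 29.
  i=4: a_4=3, p_4 = 3*837 + 202 = 2713, q_4 = 3*29 + 7 = 94.
  i=5: a_5=2, p_5 = 2*2713 + 837 = 6263, q_5 = 2*94 + 29 = 217.
  i=6: a_6=1, p_6 = 1*6263 + 2713 = 8976, q_6 = 1*217 + 94 = 311.
  i=7: a_7=2, p_7 = 2*8976 + 6263 = 24215, q_7 = 2*311 + 217 = 839.
  i=8: a_8=1, p_8 = 1*24215 + 8976 = 33191, q_8 = 1*839 + 311 = 1150.
  i=9: a_9=2, p_9 = 2*33191 + 24215 = 90597, q_9 = 2*1150 + 839 = 3139.
  i=10: a_10=3, p_10 = 3*90597 + 33191 = 304982, q_10 = 3*3139 + 1150 = 10567.
  i=11: a_11=4, p_11 = 4*304982 + 90597 = 1310525, q_11 = 4*10567 + 3139 = 45407.
  i=12: a_12=6, p_12 = 6*1310525 + 304982 = 8168132, q_12 = 6*45407 + 10567 = 283009.
  i=13: a_13=1, p_13 = 1*8168132 + 1310525 = 9478657, q_13 = 1*283009 + 45407 = 328416.
Check: 9478657^2 - 833*328416^2 = 89844938523649 - 89844938523648 = 1, so (x, y) = (9478657, 328416) solves the equation, and by the theorem it is the least positive solution.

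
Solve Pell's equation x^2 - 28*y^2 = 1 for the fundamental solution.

(x, y) = (127, 24)

First expand sqrt(28) as a continued fraction. With x_i = (sqrt(28) + m_i)/d_i and (m_0, d_0) = (0, 1): a_0 = floor(sqrt(28)) = 5, since 5^2 = 25 <= 28 < 36 = 6^2.
Iterate m_{i+1} = d_i*a_i - m_i, d_{i+1} = (28 - m_{i+1}^2)/d_i, a_{i+1} = floor((a_0 + m_{i+1})/d_{i+1}):
  m_1 = 1*5 - 0 = 5, d_1 = (28 - 5^2)/1 = 3/1 = 3, a_1 = floor((5 + 5)/3) = 3.
  m_2 = 3*3 - 5 = 4, d_2 = (28 - 4^2)/3 = 12/3 = 4, a_2 = floor((5 + 4)/4) = 2.
  m_3 = 4*2 - 4 = 4, d_3 = (28 - 4^2)/4 = 12/4 = 3, a_3 = floor((5 + 4)/3) = 3.
  m_4 = 3*3 - 4 = 5, d_4 = (28 - 5^2)/3 = 3/3 = 1, a_4 = floor((5 + 5)/1) = 10.
  m_5 = 1*10 - 5 = 5, d_5 = (28 - 5^2)/1 = 3/1 = 3: (m_5, d_5) = (m_1, d_1) = (5, 3), so from here the quotients repeat a_1, ..., a_4; the period length is 4.
So sqrt(28) = [5; (3, 2, 3, 10)] with period length k = 4.
k is even, so the fundamental solution of x^2 - 28y^2 = 1 is (p_{k-1}, q_{k-1}) = (p_3, q_3); compute convergents through index 3.
Convergents (p_i = a_i*p_{i-1} + p_{i-2}, q_i = a_i*q_{i-1} + q_{i-2} with p_{-2}=0, p_{-1}=1, q_{-2}=1, q_{-1}=0):
  i=0: a_0=5, p_0 = 5*1 + 0 = 5, q_0 = 5*0 + 1 = 1.
  i=1: a_1=3, p_1 = 3*5 + 1 = 16, q_1 = 3*1 + 0 = 3.
  i=2: a_2=2, p_2 = 2*16 + 5 = 37, q_2 = 2*3 + 1 = 7.
  i=3: a_3=3, p_3 = 3*37 + 16 = 127, q_3 = 3*7 + 3 = 24.
Check: 127^2 - 28*24^2 = 16129 - 16128 = 1, so (x, y) = (127, 24) solves the equation, and by the theorem it is the least positive solution.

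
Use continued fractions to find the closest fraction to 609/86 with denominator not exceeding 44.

262/37

Expand x = 609/86 as a continued fraction with the Euclidean algorithm:
  609 = 7*86 + 7, so a_0 = 7.
  86 = 12*7 + 2, so a_1 = 12.
  7 = 3*2 + 1, so a_2 = 3.
  2 = 2*1 + 0, so a_3 = 2.
so x = [7; 12, 3, 2].
Convergents (p_i = a_i*p_{i-1} + p_{i-2}, q_i = a_i*q_{i-1} + q_{i-2} with p_{-2}=0, p_{-1}=1, q_{-2}=1, q_{-1}=0), until the denominator exceeds 44:
  i=0: a_0=7, p_0 = 7*1 + 0 = 7, q_0 = 7*0 + 1 = 1.
  i=1: a_1=12, p_1 = 12*7 + 1 = 85, q_1 = 12*1 + 0 = 12.
  i=2: a_2=3, p_2 = 3*85 + 7 = 262, q_2 = 3*12 + 1 = 37.
  i=3: a_3=2, p_3 = 2*262 + 85 = 609, q_3 = 2*37 + 12 = 86.
q_3 = 86 > 44, so the last convergent with denominator <= 44 is p_2/q_2 = 262/37.
The closest fraction with denominator <= 44 is either p_2/q_2 or the intermediate fraction (k*p_2 + p_1)/(k*q_2 + q_1) with the largest k >= 1 whose denominator stays <= 44; these approach x as k grows, and every other convergent or intermediate fraction in range is farther away.
Largest k: floor((44 - q_1)/q_2) = floor((44 - 12)/37) = 0.
Since k = 0, no intermediate fraction beyond p_2/q_2 has denominator <= 44, so the convergent 262/37 is the closest (its error is |609*37 - 262*86|/(86*37) = 1/3182).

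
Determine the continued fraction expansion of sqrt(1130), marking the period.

[33; (1, 1, 1, 1, 1, 1, 66)]

Write x_i = (sqrt(1130) + m_i)/d_i with (m_0, d_0) = (0, 1). a_0 = floor(sqrt(1130)) = 33, since 33^2 = 1089 <= 1130 < 1156 = 34^2.
Iterate m_{i+1} = d_i*a_i - m_i, d_{i+1} = (1130 - m_{i+1}^2)/d_i, a_{i+1} = floor((a_0 + m_{i+1})/d_{i+1}):
  m_1 = 1*33 - 0 = 33, d_1 = (1130 - 33^2)/1 = 41/1 = 41, a_1 = floor((33 + 33)/41) = 1.
  m_2 = 41*1 - 33 = 8, d_2 = (1130 - 8^2)/41 = 1066/41 = 26, a_2 = floor((33 + 8)/26) = 1.
  m_3 = 26*1 - 8 = 18, d_3 = (1130 - 18^2)/26 = 806/26 = 31, a_3 = floor((33 + 18)/31) = 1.
  m_4 = 31*1 - 18 = 13, d_4 = (1130 - 13^2)/31 = 961/31 = 31, a_4 = floor((33 + 13)/31) = 1.
  m_5 = 31*1 - 13 = 18, d_5 = (1130 - 18^2)/31 = 806/31 = 26, a_5 = floor((33 + 18)/26) = 1.
  m_6 = 26*1 - 18 = 8, d_6 = (1130 - 8^2)/26 = 1066/26 = 41, a_6 = floor((33 + 8)/41) = 1.
  m_7 = 41*1 - 8 = 33, d_7 = (1130 - 33^2)/41 = 41/41 = 1, a_7 = floor((33 + 33)/1) = 66.
  m_8 = 1*66 - 33 = 33, d_8 = (1130 - 33^2)/1 = 41/1 = 41: (m_8, d_8) = (m_1, d_1) = (33, 41), so from here the quotients repeat a_1, ..., a_7; the period length is 7.
Hence the expansion of sqrt(1130) is a_0 = 33 followed by the repeating block 1, 1, 1, 1, 1, 1, 66 (period 7).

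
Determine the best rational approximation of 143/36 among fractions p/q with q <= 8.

4/1

Expand x = 143/36 as a continued fraction with the Euclidean algorithm:
  143 = 3*36 + 35, so a_0 = 3.
  36 = 1*35 + 1, so a_1 = 1.
  35 = 35*1 + 0, so a_2 = 35.
so x = [3; 1, 35].
Convergents (p_i = a_i*p_{i-1} + p_{i-2}, q_i = a_i*q_{i-1} + q_{i-2} with p_{-2}=0, p_{-1}=1, q_{-2}=1, q_{-1}=0), until the denominator exceeds 8:
  i=0: a_0=3, p_0 = 3*1 + 0 = 3, q_0 = 3*0 + 1 = 1.
  i=1: a_1=1, p_1 = 1*3 + 1 = 4, q_1 = 1*1 + 0 = 1.
  i=2: a_2=35, p_2 = 35*4 + 3 = 143, q_2 = 35*1 + 1 = 36.
q_2 = 36 > 8, so the last convergent with denominator <= 8 is p_1/q_1 = 4/1.
The closest fraction with denominator <= 8 is either p_1/q_1 or the intermediate fraction (k*p_1 + p_0)/(k*q_1 + q_0) with the largest k >= 1 whose denominator stays <= 8; these approach x as k grows, and every other convergent or intermediate fraction in range is farther away.
Largest k: floor((8 - q_0)/q_1) = floor((8 - 1)/1) = 7.
That gives (7*4 + 3)/(7*1 + 1) = 31/8.
Compare the errors: |x - 4/1| = |143*1 - 4*36|/(36*1) = 1/36, and |x - 31/8| = |143*8 - 31*36|/(36*8) = 28/288.
Cross-multiplying, 1*288 = 288 < 1008 = 28*36, so 1/36 is smaller: the convergent 4/1 is closer to x than 31/8.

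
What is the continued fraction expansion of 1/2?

[0; 2]

Run the Euclidean algorithm on 1 and 2; the successive quotients are the partial quotients a_0, a_1, ... (each step inverts the fractional part left over by the previous one):
  1 = 0*2 + 1, so a_0 = 0.
  2 = 2*1 + 0, so a_1 = 2.
The remainder reaches 0 after 2 divisions, so the expansion has 2 partial quotients, read off in order.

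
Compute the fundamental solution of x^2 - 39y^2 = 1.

(x, y) = (25, 4)

First expand sqrt(39) as a continued fraction. With x_i = (sqrt(39) + m_i)/d_i and (m_0, d_0) = (0, 1): a_0 = floor(sqrt(39)) = 6, since 6^2 = 36 <= 39 < 49 = 7^2.
Iterate m_{i+1} = d_i*a_i - m_i, d_{i+1} = (39 - m_{i+1}^2)/d_i, a_{i+1} = floor((a_0 + m_{i+1})/d_{i+1}):
  m_1 = 1*6 - 0 = 6, d_1 = (39 - 6^2)/1 = 3/1 = 3, a_1 = floor((6 + 6)/3) = 4.
  m_2 = 3*4 - 6 = 6, d_2 = (39 - 6^2)/3 = 3/3 = 1, a_2 = floor((6 + 6)/1) = 12.
  m_3 = 1*12 - 6 = 6, d_3 = (39 - 6^2)/1 = 3/1 = 3: (m_3, d_3) = (m_1, d_1) = (6, 3), so from here the quotients repeat a_1, a_2; the period length is 2.
So sqrt(39) = [6; (4, 12)] with period length k = 2.
k is even, so the fundamental solution of x^2 - 39y^2 = 1 is (p_{k-1}, q_{k-1}) = (p_1, q_1); compute convergents through index 1.
Convergents (p_i = a_i*p_{i-1} + p_{i-2}, q_i = a_i*q_{i-1} + q_{i-2} with p_{-2}=0, p_{-1}=1, q_{-2}=1, q_{-1}=0):
  i=0: a_0=6, p_0 = 6*1 + 0 = 6, q_0 = 6*0 + 1 = 1.
  i=1: a_1=4, p_1 = 4*6 + 1 = 25, q_1 = 4*1 + 0 = 4.
Check: 25^2 - 39*4^2 = 625 - 624 = 1, so (x, y) = (25, 4) solves the equation, and by the theorem it is the least positive solution.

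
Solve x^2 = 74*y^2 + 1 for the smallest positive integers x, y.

First expand sqrt(74) as a continued fraction. With x_i = (sqrt(74) + m_i)/d_i and (m_0, d_0) = (0, 1): a_0 = floor(sqrt(74)) = 8, since 8^2 = 64 <= 74 < 81 = 9^2.
Iterate m_{i+1} = d_i*a_i - m_i, d_{i+1} = (74 - m_{i+1}^2)/d_i, a_{i+1} = floor((a_0 + m_{i+1})/d_{i+1}):
  m_1 = 1*8 - 0 = 8, d_1 = (74 - 8^2)/1 = 10/1 = 10, a_1 = floor((8 + 8)/10) = 1.
  m_2 = 10*1 - 8 = 2, d_2 = (74 - 2^2)/10 = 70/10 = 7, a_2 = floor((8 + 2)/7) = 1.
  m_3 = 7*1 - 2 = 5, d_3 = (74 - 5^2)/7 = 49/7 = 7, a_3 = floor((8 + 5)/7) = 1.
  m_4 = 7*1 - 5 = 2, d_4 = (74 - 2^2)/7 = 70/7 = 10, a_4 = floor((8 + 2)/10) = 1.
  m_5 = 10*1 - 2 = 8, d_5 = (74 - 8^2)/10 = 10/10 = 1, a_5 = floor((8 + 8)/1) = 16.
  m_6 = 1*16 - 8 = 8, d_6 = (74 - 8^2)/1 = 10/1 = 10: (m_6, d_6) = (m_1, d_1) = (8, 10), so from here the quotients repeat a_1, ..., a_5; the period length is 5.
So sqrt(74) = [8; (1, 1, 1, 1, 16)] with period length k = 5.
k is odd, so (p_{k-1}, q_{k-1}) only solves x^2 - 74y^2 = -1 and the fundamental solution of x^2 - 74y^2 = 1 is (p_{2k-1}, q_{2k-1}) = (p_9, q_9); compute convergents through index 9, running through the period twice.
Convergents (p_i = a_i*p_{i-1} + p_{i-2}, q_i = a_i*q_{i-1} + q_{i-2} with p_{-2}=0, p_{-1}=1, q_{-2}=1, q_{-1}=0):
  i=0: a_0=8, p_0 = 8*1 + 0 = 8, q_0 = 8*0 + 1 = 1.
  i=1: a_1=1, p_1 = 1*8 + 1 = 9, q_1 = 1*1 + 0 = 1.
  i=2: a_2=1, p_2 = 1*9 + 8 = 17, q_2 = 1*1 + 1 = 2.
  i=3: a_3=1, p_3 = 1*17 + 9 = 26, q_3 = 1*2 + 1 = 3.
  i=4: a_4=1, p_4 = 1*26 + 17 = 43, q_4 = 1*3 + 2 = 5.
  i=5: a_5=16, p_5 = 16*43 + 26 = 714, q_5 = 16*5 + 3 = 83.
  i=6: a_6=1, p_6 = 1*714 + 43 = 757, q_6 = 1*83 + 5 = 88.
  i=7: a_7=1, p_7 = 1*757 + 714 = 1471, q_7 = 1*88 + 83 = 171.
  i=8: a_8=1, p_8 = 1*1471 + 757 = 2228, q_8 = 1*171 + 88 = 259.
  i=9: a_9=1, p_9 = 1*2228 + 1471 = 3699, q_9 = 1*259 + 171 = 430.
Indeed p_4^2 - 74*q_4^2 = 1849 - 1850 = -1, not +1.
Check: 3699^2 - 74*430^2 = 13682601 - 13682600 = 1, so (x, y) = (3699, 430) solves the equation, and by the theorem it is the least positive solution.

(x, y) = (3699, 430)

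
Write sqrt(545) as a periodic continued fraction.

Write x_i = (sqrt(545) + m_i)/d_i with (m_0, d_0) = (0, 1). a_0 = floor(sqrt(545)) = 23, since 23^2 = 529 <= 545 < 576 = 24^2.
Iterate m_{i+1} = d_i*a_i - m_i, d_{i+1} = (545 - m_{i+1}^2)/d_i, a_{i+1} = floor((a_0 + m_{i+1})/d_{i+1}):
  m_1 = 1*23 - 0 = 23, d_1 = (545 - 23^2)/1 = 16/1 = 16, a_1 = floor((23 + 23)/16) = 2.
  m_2 = 16*2 - 23 = 9, d_2 = (545 - 9^2)/16 = 464/16 = 29, a_2 = floor((23 + 9)/29) = 1.
  m_3 = 29*1 - 9 = 20, d_3 = (545 - 20^2)/29 = 145/29 = 5, a_3 = floor((23 + 20)/5) = 8.
  m_4 = 5*8 - 20 = 20, d_4 = (545 - 20^2)/5 = 145/5 = 29, a_4 = floor((23 + 20)/29) = 1.
  m_5 = 29*1 - 20 = 9, d_5 = (545 - 9^2)/29 = 464/29 = 16, a_5 = floor((23 + 9)/16) = 2.
  m_6 = 16*2 - 9 = 23, d_6 = (545 - 23^2)/16 = 16/16 = 1, a_6 = floor((23 + 23)/1) = 46.
  m_7 = 1*46 - 23 = 23, d_7 = (545 - 23^2)/1 = 16/1 = 16: (m_7, d_7) = (m_1, d_1) = (23, 16), so from here the quotients repeat a_1, ..., a_6; the period length is 6.
Hence the expansion of sqrt(545) is a_0 = 23 followed by the repeating block 2, 1, 8, 1, 2, 46 (period 6).

[23; (2, 1, 8, 1, 2, 46)]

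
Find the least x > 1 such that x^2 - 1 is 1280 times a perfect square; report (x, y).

First expand sqrt(1280) as a continued fraction. With x_i = (sqrt(1280) + m_i)/d_i and (m_0, d_0) = (0, 1): a_0 = floor(sqrt(1280)) = 35, since 35^2 = 1225 <= 1280 < 1296 = 36^2.
Iterate m_{i+1} = d_i*a_i - m_i, d_{i+1} = (1280 - m_{i+1}^2)/d_i, a_{i+1} = floor((a_0 + m_{i+1})/d_{i+1}):
  m_1 = 1*35 - 0 = 35, d_1 = (1280 - 35^2)/1 = 55/1 = 55, a_1 = floor((35 + 35)/55) = 1.
  m_2 = 55*1 - 35 = 20, d_2 = (1280 - 20^2)/55 = 880/55 = 16, a_2 = floor((35 + 20)/16) = 3.
  m_3 = 16*3 - 20 = 28, d_3 = (1280 - 28^2)/16 = 496/16 = 31, a_3 = floor((35 + 28)/31) = 2.
  m_4 = 31*2 - 28 = 34, d_4 = (1280 - 34^2)/31 = 124/31 = 4, a_4 = floor((35 + 34)/4) = 17.
  m_5 = 4*17 - 34 = 34, d_5 = (1280 - 34^2)/4 = 124/4 = 31, a_5 = floor((35 + 34)/31) = 2.
  m_6 = 31*2 - 34 = 28, d_6 = (1280 - 28^2)/31 = 496/31 = 16, a_6 = floor((35 + 28)/16) = 3.
  m_7 = 16*3 - 28 = 20, d_7 = (1280 - 20^2)/16 = 880/16 = 55, a_7 = floor((35 + 20)/55) = 1.
  m_8 = 55*1 - 20 = 35, d_8 = (1280 - 35^2)/55 = 55/55 = 1, a_8 = floor((35 + 35)/1) = 70.
  m_9 = 1*70 - 35 = 35, d_9 = (1280 - 35^2)/1 = 55/1 = 55: (m_9, d_9) = (m_1, d_1) = (35, 55), so from here the quotients repeat a_1, ..., a_8; the period length is 8.
So sqrt(1280) = [35; (1, 3, 2, 17, 2, 3, 1, 70)] with period length k = 8.
k is even, so the fundamental solution of x^2 - 1280y^2 = 1 is (p_{k-1}, q_{k-1}) = (p_7, q_7); compute convergents through index 7.
Convergents (p_i = a_i*p_{i-1} + p_{i-2}, q_i = a_i*q_{i-1} + q_{i-2} with p_{-2}=0, p_{-1}=1, q_{-2}=1, q_{-1}=0):
  i=0: a_0=35, p_0 = 35*1 + 0 = 35, q_0 = 35*0 + 1 = 1.
  i=1: a_1=1, p_1 = 1*35 + 1 = 36, q_1 = 1*1 + 0 = 1.
  i=2: a_2=3, p_2 = 3*36 + 35 = 143, q_2 = 3*1 + 1 = 4.
  i=3: a_3=2, p_3 = 2*143 + 36 = 322, q_3 = 2*4 + 1 = 9.
  i=4: a_4=17, p_4 = 17*322 + 143 = 5617, q_4 = 17*9 + 4 = 157.
  i=5: a_5=2, p_5 = 2*5617 + 322 = 11556, q_5 = 2*157 + 9 = 323.
  i=6: a_6=3, p_6 = 3*11556 + 5617 = 40285, q_6 = 3*323 + 157 = 1126.
  i=7: a_7=1, p_7 = 1*40285 + 11556 = 51841, q_7 = 1*1126 + 323 = 1449.
Check: 51841^2 - 1280*1449^2 = 2687489281 - 2687489280 = 1, so (x, y) = (51841, 1449) solves the equation, and by the theorem it is the least positive solution.

(x, y) = (51841, 1449)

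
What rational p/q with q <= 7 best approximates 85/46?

13/7

Expand x = 85/46 as a continued fraction with the Euclidean algorithm:
  85 = 1*46 + 39, so a_0 = 1.
  46 = 1*39 + 7, so a_1 = 1.
  39 = 5*7 + 4, so a_2 = 5.
  7 = 1*4 + 3, so a_3 = 1.
  4 = 1*3 + 1, so a_4 = 1.
  3 = 3*1 + 0, so a_5 = 3.
so x = [1; 1, 5, 1, 1, 3].
Convergents (p_i = a_i*p_{i-1} + p_{i-2}, q_i = a_i*q_{i-1} + q_{i-2} with p_{-2}=0, p_{-1}=1, q_{-2}=1, q_{-1}=0), until the denominator exceeds 7:
  i=0: a_0=1, p_0 = 1*1 + 0 = 1, q_0 = 1*0 + 1 = 1.
  i=1: a_1=1, p_1 = 1*1 + 1 = 2, q_1 = 1*1 + 0 = 1.
  i=2: a_2=5, p_2 = 5*2 + 1 = 11, q_2 = 5*1 + 1 = 6.
  i=3: a_3=1, p_3 = 1*11 + 2 = 13, q_3 = 1*6 + 1 = 7.
  i=4: a_4=1, p_4 = 1*13 + 11 = 24, q_4 = 1*7 + 6 = 13.
q_4 = 13 > 7, so the last convergent with denominator <= 7 is p_3/q_3 = 13/7.
The closest fraction with denominator <= 7 is either p_3/q_3 or the intermediate fraction (k*p_3 + p_2)/(k*q_3 + q_2) with the largest k >= 1 whose denominator stays <= 7; these approach x as k grows, and every other convergent or intermediate fraction in range is farther away.
Largest k: floor((7 - q_2)/q_3) = floor((7 - 6)/7) = 0.
Since k = 0, no intermediate fraction beyond p_3/q_3 has denominator <= 7, so the convergent 13/7 is the closest (its error is |85*7 - 13*46|/(46*7) = 3/322).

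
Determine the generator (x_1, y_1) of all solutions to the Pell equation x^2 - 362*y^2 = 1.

(x, y) = (723, 38)

First expand sqrt(362) as a continued fraction. With x_i = (sqrt(362) + m_i)/d_i and (m_0, d_0) = (0, 1): a_0 = floor(sqrt(362)) = 19, since 19^2 = 361 <= 362 < 400 = 20^2.
Iterate m_{i+1} = d_i*a_i - m_i, d_{i+1} = (362 - m_{i+1}^2)/d_i, a_{i+1} = floor((a_0 + m_{i+1})/d_{i+1}):
  m_1 = 1*19 - 0 = 19, d_1 = (362 - 19^2)/1 = 1/1 = 1, a_1 = floor((19 + 19)/1) = 38.
  m_2 = 1*38 - 19 = 19, d_2 = (362 - 19^2)/1 = 1/1 = 1: (m_2, d_2) = (m_1, d_1) = (19, 1), so from here the quotient a_1 repeats; the period length is 1.
So sqrt(362) = [19; (38)] with period length k = 1.
k is odd, so (p_{k-1}, q_{k-1}) only solves x^2 - 362y^2 = -1 and the fundamental solution of x^2 - 362y^2 = 1 is (p_{2k-1}, q_{2k-1}) = (p_1, q_1); compute convergents through index 1, running through the period twice.
Convergents (p_i = a_i*p_{i-1} + p_{i-2}, q_i = a_i*q_{i-1} + q_{i-2} with p_{-2}=0, p_{-1}=1, q_{-2}=1, q_{-1}=0):
  i=0: a_0=19, p_0 = 19*1 + 0 = 19, q_0 = 19*0 + 1 = 1.
  i=1: a_1=38, p_1 = 38*19 + 1 = 723, q_1 = 38*1 + 0 = 38.
Indeed p_0^2 - 362*q_0^2 = 361 - 362 = -1, not +1.
Check: 723^2 - 362*38^2 = 522729 - 522728 = 1, so (x, y) = (723, 38) solves the equation, and by the theorem it is the least positive solution.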